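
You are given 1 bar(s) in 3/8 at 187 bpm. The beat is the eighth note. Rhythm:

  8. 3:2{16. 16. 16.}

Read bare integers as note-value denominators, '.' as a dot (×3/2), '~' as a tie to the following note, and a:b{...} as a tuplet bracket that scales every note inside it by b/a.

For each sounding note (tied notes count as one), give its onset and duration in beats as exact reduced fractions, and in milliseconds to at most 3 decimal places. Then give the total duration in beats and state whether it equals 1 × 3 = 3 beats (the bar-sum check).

1) 0.0ms=0b +481.283ms=3/2b
2) 481.283ms=3/2b +160.428ms=1/2b
3) 641.711ms=2b +160.428ms=1/2b
4) 802.139ms=5/2b +160.428ms=1/2b
Σ=3b of 3 (187bpm 3/8) — PASS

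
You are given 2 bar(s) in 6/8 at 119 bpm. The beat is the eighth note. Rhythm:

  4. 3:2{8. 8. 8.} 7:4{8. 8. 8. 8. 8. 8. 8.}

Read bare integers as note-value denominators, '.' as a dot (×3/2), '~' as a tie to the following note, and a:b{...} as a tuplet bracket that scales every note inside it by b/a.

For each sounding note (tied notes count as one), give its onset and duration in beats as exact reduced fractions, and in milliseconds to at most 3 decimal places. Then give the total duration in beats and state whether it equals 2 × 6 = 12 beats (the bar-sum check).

1) 0.0ms=0b +1512.605ms=3b
2) 1512.605ms=3b +504.202ms=1b
3) 2016.807ms=4b +504.202ms=1b
4) 2521.008ms=5b +504.202ms=1b
5) 3025.21ms=6b +432.173ms=6/7b
6) 3457.383ms=48/7b +432.173ms=6/7b
7) 3889.556ms=54/7b +432.173ms=6/7b
8) 4321.729ms=60/7b +432.173ms=6/7b
9) 4753.902ms=66/7b +432.173ms=6/7b
10) 5186.074ms=72/7b +432.173ms=6/7b
11) 5618.247ms=78/7b +432.173ms=6/7b
Σ=12b of 12 (119bpm 6/8) — PASS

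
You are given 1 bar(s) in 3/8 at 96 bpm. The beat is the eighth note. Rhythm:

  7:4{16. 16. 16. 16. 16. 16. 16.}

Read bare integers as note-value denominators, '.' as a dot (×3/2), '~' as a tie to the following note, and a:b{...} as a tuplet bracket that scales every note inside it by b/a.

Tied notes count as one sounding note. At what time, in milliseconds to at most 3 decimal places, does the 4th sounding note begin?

1. 0.0ms @ 0 + 267.857ms (3/7)
2. 267.857ms @ 3/7 + 267.857ms (3/7)
3. 535.714ms @ 6/7 + 267.857ms (3/7)
4. 803.571ms @ 9/7 + 267.857ms (3/7)
5. 1071.429ms @ 12/7 + 267.857ms (3/7)
6. 1339.286ms @ 15/7 + 267.857ms (3/7)
7. 1607.143ms @ 18/7 + 267.857ms (3/7)

note 4 onset = 9/7b = 803.571ms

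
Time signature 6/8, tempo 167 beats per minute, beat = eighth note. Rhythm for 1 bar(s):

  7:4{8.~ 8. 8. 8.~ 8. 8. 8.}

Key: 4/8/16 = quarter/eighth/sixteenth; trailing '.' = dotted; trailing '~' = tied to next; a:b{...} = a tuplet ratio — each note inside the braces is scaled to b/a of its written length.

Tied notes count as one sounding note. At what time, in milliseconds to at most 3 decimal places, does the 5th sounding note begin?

note 5 onset = 36/7b = 1847.733ms

1. 0.0ms @ 0 + 615.911ms (12/7)
2. 615.911ms @ 12/7 + 307.956ms (6/7)
3. 923.867ms @ 18/7 + 615.911ms (12/7)
4. 1539.778ms @ 30/7 + 307.956ms (6/7)
5. 1847.733ms @ 36/7 + 307.956ms (6/7)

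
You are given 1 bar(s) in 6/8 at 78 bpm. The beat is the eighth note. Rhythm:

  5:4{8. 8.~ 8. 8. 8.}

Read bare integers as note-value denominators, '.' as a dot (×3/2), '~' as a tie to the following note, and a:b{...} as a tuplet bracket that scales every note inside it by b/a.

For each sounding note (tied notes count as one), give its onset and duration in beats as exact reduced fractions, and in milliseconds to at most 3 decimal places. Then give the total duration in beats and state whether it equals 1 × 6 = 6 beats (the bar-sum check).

1) 0.0ms=0b +923.077ms=6/5b
2) 923.077ms=6/5b +1846.154ms=12/5b
3) 2769.231ms=18/5b +923.077ms=6/5b
4) 3692.308ms=24/5b +923.077ms=6/5b
Σ=6b of 6 (78bpm 6/8) — PASS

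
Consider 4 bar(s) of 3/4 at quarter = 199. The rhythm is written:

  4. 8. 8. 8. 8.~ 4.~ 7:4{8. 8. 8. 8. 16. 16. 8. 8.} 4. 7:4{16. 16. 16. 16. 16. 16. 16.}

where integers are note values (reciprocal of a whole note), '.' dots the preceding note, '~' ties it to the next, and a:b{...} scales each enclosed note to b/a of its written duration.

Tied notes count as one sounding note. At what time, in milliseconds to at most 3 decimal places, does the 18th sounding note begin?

note 18 onset = 159/14b = 3424.264ms

1. 0.0ms @ 0 + 452.261ms (3/2)
2. 452.261ms @ 3/2 + 226.131ms (3/4)
3. 678.392ms @ 9/4 + 226.131ms (3/4)
4. 904.523ms @ 3 + 226.131ms (3/4)
5. 1130.653ms @ 15/4 + 807.609ms (75/28)
6. 1938.263ms @ 45/7 + 129.218ms (3/7)
7. 2067.48ms @ 48/7 + 129.218ms (3/7)
8. 2196.698ms @ 51/7 + 129.218ms (3/7)
9. 2325.915ms @ 54/7 + 64.609ms (3/14)
10. 2390.524ms @ 111/14 + 64.609ms (3/14)
11. 2455.133ms @ 57/7 + 129.218ms (3/7)
12. 2584.35ms @ 60/7 + 129.218ms (3/7)
13. 2713.568ms @ 9 + 452.261ms (3/2)
14. 3165.829ms @ 21/2 + 64.609ms (3/14)
15. 3230.438ms @ 75/7 + 64.609ms (3/14)
16. 3295.047ms @ 153/14 + 64.609ms (3/14)
17. 3359.655ms @ 78/7 + 64.609ms (3/14)
18. 3424.264ms @ 159/14 + 64.609ms (3/14)
19. 3488.873ms @ 81/7 + 64.609ms (3/14)
20. 3553.482ms @ 165/14 + 64.609ms (3/14)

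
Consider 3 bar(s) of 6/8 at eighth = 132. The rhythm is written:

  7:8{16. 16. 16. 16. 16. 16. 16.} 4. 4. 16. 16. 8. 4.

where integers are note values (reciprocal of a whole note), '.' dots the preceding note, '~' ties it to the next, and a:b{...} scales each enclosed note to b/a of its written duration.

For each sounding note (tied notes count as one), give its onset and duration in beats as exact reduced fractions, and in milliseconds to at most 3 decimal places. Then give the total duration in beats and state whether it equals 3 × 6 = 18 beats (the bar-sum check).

1) 0.0ms=0b +389.61ms=6/7b
2) 389.61ms=6/7b +389.61ms=6/7b
3) 779.221ms=12/7b +389.61ms=6/7b
4) 1168.831ms=18/7b +389.61ms=6/7b
5) 1558.442ms=24/7b +389.61ms=6/7b
6) 1948.052ms=30/7b +389.61ms=6/7b
7) 2337.662ms=36/7b +389.61ms=6/7b
8) 2727.273ms=6b +1363.636ms=3b
9) 4090.909ms=9b +1363.636ms=3b
10) 5454.545ms=12b +340.909ms=3/4b
11) 5795.455ms=51/4b +340.909ms=3/4b
12) 6136.364ms=27/2b +681.818ms=3/2b
13) 6818.182ms=15b +1363.636ms=3b
Σ=18b of 18 (132bpm 6/8) — PASS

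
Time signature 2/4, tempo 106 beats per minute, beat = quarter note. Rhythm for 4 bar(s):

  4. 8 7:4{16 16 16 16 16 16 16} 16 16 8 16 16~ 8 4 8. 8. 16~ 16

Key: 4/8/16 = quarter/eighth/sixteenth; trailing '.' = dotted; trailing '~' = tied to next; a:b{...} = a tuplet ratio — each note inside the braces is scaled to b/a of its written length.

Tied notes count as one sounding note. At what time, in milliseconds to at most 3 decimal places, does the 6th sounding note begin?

1. 0.0ms @ 0 + 849.057ms (3/2)
2. 849.057ms @ 3/2 + 283.019ms (1/2)
3. 1132.075ms @ 2 + 80.863ms (1/7)
4. 1212.938ms @ 15/7 + 80.863ms (1/7)
5. 1293.801ms @ 16/7 + 80.863ms (1/7)
6. 1374.663ms @ 17/7 + 80.863ms (1/7)
7. 1455.526ms @ 18/7 + 80.863ms (1/7)
8. 1536.388ms @ 19/7 + 80.863ms (1/7)
9. 1617.251ms @ 20/7 + 80.863ms (1/7)
10. 1698.113ms @ 3 + 141.509ms (1/4)
11. 1839.623ms @ 13/4 + 141.509ms (1/4)
12. 1981.132ms @ 7/2 + 283.019ms (1/2)
13. 2264.151ms @ 4 + 141.509ms (1/4)
14. 2405.66ms @ 17/4 + 424.528ms (3/4)
15. 2830.189ms @ 5 + 566.038ms (1)
16. 3396.226ms @ 6 + 424.528ms (3/4)
17. 3820.755ms @ 27/4 + 424.528ms (3/4)
18. 4245.283ms @ 15/2 + 283.019ms (1/2)

note 6 onset = 17/7b = 1374.663ms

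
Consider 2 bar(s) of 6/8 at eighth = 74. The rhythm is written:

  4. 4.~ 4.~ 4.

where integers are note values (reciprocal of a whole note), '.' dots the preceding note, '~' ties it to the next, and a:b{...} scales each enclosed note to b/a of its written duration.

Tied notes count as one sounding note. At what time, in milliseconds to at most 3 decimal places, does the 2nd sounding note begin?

1. 0.0ms @ 0 + 2432.432ms (3)
2. 2432.432ms @ 3 + 7297.297ms (9)

note 2 onset = 3b = 2432.432ms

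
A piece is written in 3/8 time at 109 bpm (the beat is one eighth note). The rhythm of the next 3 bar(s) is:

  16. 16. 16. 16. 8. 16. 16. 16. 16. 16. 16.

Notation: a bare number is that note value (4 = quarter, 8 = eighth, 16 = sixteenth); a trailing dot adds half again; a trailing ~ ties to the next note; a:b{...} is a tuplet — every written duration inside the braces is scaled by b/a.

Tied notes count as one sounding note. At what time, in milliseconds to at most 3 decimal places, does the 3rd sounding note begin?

note 3 onset = 3/2b = 825.688ms

1. 0.0ms @ 0 + 412.844ms (3/4)
2. 412.844ms @ 3/4 + 412.844ms (3/4)
3. 825.688ms @ 3/2 + 412.844ms (3/4)
4. 1238.532ms @ 9/4 + 412.844ms (3/4)
5. 1651.376ms @ 3 + 825.688ms (3/2)
6. 2477.064ms @ 9/2 + 412.844ms (3/4)
7. 2889.908ms @ 21/4 + 412.844ms (3/4)
8. 3302.752ms @ 6 + 412.844ms (3/4)
9. 3715.596ms @ 27/4 + 412.844ms (3/4)
10. 4128.44ms @ 15/2 + 412.844ms (3/4)
11. 4541.284ms @ 33/4 + 412.844ms (3/4)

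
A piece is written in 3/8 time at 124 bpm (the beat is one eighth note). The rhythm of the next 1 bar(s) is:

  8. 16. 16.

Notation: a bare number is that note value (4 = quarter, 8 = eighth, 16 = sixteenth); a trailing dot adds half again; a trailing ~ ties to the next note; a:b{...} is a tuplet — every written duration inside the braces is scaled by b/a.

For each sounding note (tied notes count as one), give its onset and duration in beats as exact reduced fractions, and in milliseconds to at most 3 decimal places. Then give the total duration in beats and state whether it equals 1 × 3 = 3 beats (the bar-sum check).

1) 0.0ms=0b +725.806ms=3/2b
2) 725.806ms=3/2b +362.903ms=3/4b
3) 1088.71ms=9/4b +362.903ms=3/4b
Σ=3b of 3 (124bpm 3/8) — PASS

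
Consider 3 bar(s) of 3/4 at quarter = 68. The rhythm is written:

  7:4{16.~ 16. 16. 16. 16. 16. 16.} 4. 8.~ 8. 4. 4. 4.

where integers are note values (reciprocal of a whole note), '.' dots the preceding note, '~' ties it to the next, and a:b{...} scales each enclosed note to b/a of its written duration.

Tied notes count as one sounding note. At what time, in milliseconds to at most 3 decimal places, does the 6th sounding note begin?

note 6 onset = 9/7b = 1134.454ms

1. 0.0ms @ 0 + 378.151ms (3/7)
2. 378.151ms @ 3/7 + 189.076ms (3/14)
3. 567.227ms @ 9/14 + 189.076ms (3/14)
4. 756.303ms @ 6/7 + 189.076ms (3/14)
5. 945.378ms @ 15/14 + 189.076ms (3/14)
6. 1134.454ms @ 9/7 + 189.076ms (3/14)
7. 1323.529ms @ 3/2 + 1323.529ms (3/2)
8. 2647.059ms @ 3 + 1323.529ms (3/2)
9. 3970.588ms @ 9/2 + 1323.529ms (3/2)
10. 5294.118ms @ 6 + 1323.529ms (3/2)
11. 6617.647ms @ 15/2 + 1323.529ms (3/2)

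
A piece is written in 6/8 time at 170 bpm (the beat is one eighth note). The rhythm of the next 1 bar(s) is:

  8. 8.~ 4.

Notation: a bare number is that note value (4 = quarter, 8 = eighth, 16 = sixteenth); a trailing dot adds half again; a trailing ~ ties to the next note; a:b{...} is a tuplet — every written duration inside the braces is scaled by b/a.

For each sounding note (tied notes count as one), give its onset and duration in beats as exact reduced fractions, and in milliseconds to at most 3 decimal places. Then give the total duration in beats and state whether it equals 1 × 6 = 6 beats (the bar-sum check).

1) 0.0ms=0b +529.412ms=3/2b
2) 529.412ms=3/2b +1588.235ms=9/2b
Σ=6b of 6 (170bpm 6/8) — PASS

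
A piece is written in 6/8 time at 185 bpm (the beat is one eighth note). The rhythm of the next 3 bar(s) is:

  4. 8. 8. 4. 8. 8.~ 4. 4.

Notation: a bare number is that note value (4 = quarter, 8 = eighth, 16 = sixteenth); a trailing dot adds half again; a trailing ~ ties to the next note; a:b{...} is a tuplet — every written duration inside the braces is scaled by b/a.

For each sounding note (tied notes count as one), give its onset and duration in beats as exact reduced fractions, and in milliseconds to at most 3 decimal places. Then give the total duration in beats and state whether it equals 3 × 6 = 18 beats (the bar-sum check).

1) 0.0ms=0b +972.973ms=3b
2) 972.973ms=3b +486.486ms=3/2b
3) 1459.459ms=9/2b +486.486ms=3/2b
4) 1945.946ms=6b +972.973ms=3b
5) 2918.919ms=9b +486.486ms=3/2b
6) 3405.405ms=21/2b +1459.459ms=9/2b
7) 4864.865ms=15b +972.973ms=3b
Σ=18b of 18 (185bpm 6/8) — PASS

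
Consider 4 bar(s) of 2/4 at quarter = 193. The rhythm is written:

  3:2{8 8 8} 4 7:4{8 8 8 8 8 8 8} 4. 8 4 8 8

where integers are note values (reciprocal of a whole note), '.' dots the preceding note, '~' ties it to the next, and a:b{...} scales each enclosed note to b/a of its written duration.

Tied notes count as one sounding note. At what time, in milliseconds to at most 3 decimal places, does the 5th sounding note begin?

note 5 onset = 2b = 621.762ms

1. 0.0ms @ 0 + 103.627ms (1/3)
2. 103.627ms @ 1/3 + 103.627ms (1/3)
3. 207.254ms @ 2/3 + 103.627ms (1/3)
4. 310.881ms @ 1 + 310.881ms (1)
5. 621.762ms @ 2 + 88.823ms (2/7)
6. 710.585ms @ 16/7 + 88.823ms (2/7)
7. 799.408ms @ 18/7 + 88.823ms (2/7)
8. 888.231ms @ 20/7 + 88.823ms (2/7)
9. 977.054ms @ 22/7 + 88.823ms (2/7)
10. 1065.877ms @ 24/7 + 88.823ms (2/7)
11. 1154.7ms @ 26/7 + 88.823ms (2/7)
12. 1243.523ms @ 4 + 466.321ms (3/2)
13. 1709.845ms @ 11/2 + 155.44ms (1/2)
14. 1865.285ms @ 6 + 310.881ms (1)
15. 2176.166ms @ 7 + 155.44ms (1/2)
16. 2331.606ms @ 15/2 + 155.44ms (1/2)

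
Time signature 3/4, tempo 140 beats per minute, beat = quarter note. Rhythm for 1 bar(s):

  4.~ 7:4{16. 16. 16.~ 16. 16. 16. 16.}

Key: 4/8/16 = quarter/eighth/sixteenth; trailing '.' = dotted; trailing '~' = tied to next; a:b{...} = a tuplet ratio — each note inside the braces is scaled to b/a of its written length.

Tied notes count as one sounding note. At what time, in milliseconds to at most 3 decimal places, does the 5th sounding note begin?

1. 0.0ms @ 0 + 734.694ms (12/7)
2. 734.694ms @ 12/7 + 91.837ms (3/14)
3. 826.531ms @ 27/14 + 183.673ms (3/7)
4. 1010.204ms @ 33/14 + 91.837ms (3/14)
5. 1102.041ms @ 18/7 + 91.837ms (3/14)
6. 1193.878ms @ 39/14 + 91.837ms (3/14)

note 5 onset = 18/7b = 1102.041ms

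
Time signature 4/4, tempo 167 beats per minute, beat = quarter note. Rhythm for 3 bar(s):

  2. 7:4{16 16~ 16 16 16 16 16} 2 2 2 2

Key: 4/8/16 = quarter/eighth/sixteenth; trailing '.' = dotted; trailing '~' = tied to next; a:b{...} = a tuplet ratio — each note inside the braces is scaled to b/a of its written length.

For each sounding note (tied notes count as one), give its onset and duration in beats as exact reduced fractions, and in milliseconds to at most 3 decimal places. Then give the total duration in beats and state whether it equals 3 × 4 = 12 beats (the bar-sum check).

1) 0.0ms=0b +1077.844ms=3b
2) 1077.844ms=3b +51.326ms=1/7b
3) 1129.17ms=22/7b +102.652ms=2/7b
4) 1231.822ms=24/7b +51.326ms=1/7b
5) 1283.148ms=25/7b +51.326ms=1/7b
6) 1334.474ms=26/7b +51.326ms=1/7b
7) 1385.8ms=27/7b +51.326ms=1/7b
8) 1437.126ms=4b +718.563ms=2b
9) 2155.689ms=6b +718.563ms=2b
10) 2874.251ms=8b +718.563ms=2b
11) 3592.814ms=10b +718.563ms=2b
Σ=12b of 12 (167bpm 4/4) — PASS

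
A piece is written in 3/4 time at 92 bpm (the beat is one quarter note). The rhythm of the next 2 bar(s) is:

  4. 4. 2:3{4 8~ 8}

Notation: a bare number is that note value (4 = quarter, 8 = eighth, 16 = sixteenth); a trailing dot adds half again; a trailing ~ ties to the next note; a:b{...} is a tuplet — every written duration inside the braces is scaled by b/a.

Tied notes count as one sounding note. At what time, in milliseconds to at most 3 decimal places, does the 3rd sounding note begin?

1. 0.0ms @ 0 + 978.261ms (3/2)
2. 978.261ms @ 3/2 + 978.261ms (3/2)
3. 1956.522ms @ 3 + 978.261ms (3/2)
4. 2934.783ms @ 9/2 + 978.261ms (3/2)

note 3 onset = 3b = 1956.522ms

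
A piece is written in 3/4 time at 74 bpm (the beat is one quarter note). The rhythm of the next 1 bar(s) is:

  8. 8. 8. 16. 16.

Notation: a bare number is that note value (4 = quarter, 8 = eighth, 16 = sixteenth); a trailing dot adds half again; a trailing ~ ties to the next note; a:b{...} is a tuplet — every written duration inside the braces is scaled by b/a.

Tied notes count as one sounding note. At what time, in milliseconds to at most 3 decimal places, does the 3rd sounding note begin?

1. 0.0ms @ 0 + 608.108ms (3/4)
2. 608.108ms @ 3/4 + 608.108ms (3/4)
3. 1216.216ms @ 3/2 + 608.108ms (3/4)
4. 1824.324ms @ 9/4 + 304.054ms (3/8)
5. 2128.378ms @ 21/8 + 304.054ms (3/8)

note 3 onset = 3/2b = 1216.216ms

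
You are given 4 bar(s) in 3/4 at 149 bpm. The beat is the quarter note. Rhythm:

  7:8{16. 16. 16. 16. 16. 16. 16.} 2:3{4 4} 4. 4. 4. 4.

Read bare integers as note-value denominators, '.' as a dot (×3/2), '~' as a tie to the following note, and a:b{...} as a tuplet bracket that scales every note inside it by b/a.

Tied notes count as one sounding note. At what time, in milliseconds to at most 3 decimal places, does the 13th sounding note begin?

1. 0.0ms @ 0 + 172.579ms (3/7)
2. 172.579ms @ 3/7 + 172.579ms (3/7)
3. 345.158ms @ 6/7 + 172.579ms (3/7)
4. 517.737ms @ 9/7 + 172.579ms (3/7)
5. 690.316ms @ 12/7 + 172.579ms (3/7)
6. 862.895ms @ 15/7 + 172.579ms (3/7)
7. 1035.475ms @ 18/7 + 172.579ms (3/7)
8. 1208.054ms @ 3 + 604.027ms (3/2)
9. 1812.081ms @ 9/2 + 604.027ms (3/2)
10. 2416.107ms @ 6 + 604.027ms (3/2)
11. 3020.134ms @ 15/2 + 604.027ms (3/2)
12. 3624.161ms @ 9 + 604.027ms (3/2)
13. 4228.188ms @ 21/2 + 604.027ms (3/2)

note 13 onset = 21/2b = 4228.188ms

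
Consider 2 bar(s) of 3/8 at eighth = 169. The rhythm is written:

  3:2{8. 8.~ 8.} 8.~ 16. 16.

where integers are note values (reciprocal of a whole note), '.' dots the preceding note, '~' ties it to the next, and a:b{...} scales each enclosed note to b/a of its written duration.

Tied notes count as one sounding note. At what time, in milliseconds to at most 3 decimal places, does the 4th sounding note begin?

1. 0.0ms @ 0 + 355.03ms (1)
2. 355.03ms @ 1 + 710.059ms (2)
3. 1065.089ms @ 3 + 798.817ms (9/4)
4. 1863.905ms @ 21/4 + 266.272ms (3/4)

note 4 onset = 21/4b = 1863.905ms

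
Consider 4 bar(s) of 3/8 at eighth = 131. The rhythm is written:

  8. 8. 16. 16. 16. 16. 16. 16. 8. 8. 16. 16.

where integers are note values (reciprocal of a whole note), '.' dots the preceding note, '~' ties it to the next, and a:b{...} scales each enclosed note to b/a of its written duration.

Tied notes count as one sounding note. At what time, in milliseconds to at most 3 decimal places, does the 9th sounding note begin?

note 9 onset = 15/2b = 3435.115ms

1. 0.0ms @ 0 + 687.023ms (3/2)
2. 687.023ms @ 3/2 + 687.023ms (3/2)
3. 1374.046ms @ 3 + 343.511ms (3/4)
4. 1717.557ms @ 15/4 + 343.511ms (3/4)
5. 2061.069ms @ 9/2 + 343.511ms (3/4)
6. 2404.58ms @ 21/4 + 343.511ms (3/4)
7. 2748.092ms @ 6 + 343.511ms (3/4)
8. 3091.603ms @ 27/4 + 343.511ms (3/4)
9. 3435.115ms @ 15/2 + 687.023ms (3/2)
10. 4122.137ms @ 9 + 687.023ms (3/2)
11. 4809.16ms @ 21/2 + 343.511ms (3/4)
12. 5152.672ms @ 45/4 + 343.511ms (3/4)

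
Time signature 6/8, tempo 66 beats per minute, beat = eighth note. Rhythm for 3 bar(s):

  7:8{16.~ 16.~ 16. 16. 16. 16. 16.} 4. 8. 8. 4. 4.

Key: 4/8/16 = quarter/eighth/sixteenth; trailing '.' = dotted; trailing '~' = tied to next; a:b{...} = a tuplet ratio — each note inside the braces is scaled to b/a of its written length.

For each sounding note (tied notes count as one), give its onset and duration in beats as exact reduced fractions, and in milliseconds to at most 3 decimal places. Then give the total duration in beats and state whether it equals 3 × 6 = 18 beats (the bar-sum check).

1) 0.0ms=0b +2337.662ms=18/7b
2) 2337.662ms=18/7b +779.221ms=6/7b
3) 3116.883ms=24/7b +779.221ms=6/7b
4) 3896.104ms=30/7b +779.221ms=6/7b
5) 4675.325ms=36/7b +779.221ms=6/7b
6) 5454.545ms=6b +2727.273ms=3b
7) 8181.818ms=9b +1363.636ms=3/2b
8) 9545.455ms=21/2b +1363.636ms=3/2b
9) 10909.091ms=12b +2727.273ms=3b
10) 13636.364ms=15b +2727.273ms=3b
Σ=18b of 18 (66bpm 6/8) — PASS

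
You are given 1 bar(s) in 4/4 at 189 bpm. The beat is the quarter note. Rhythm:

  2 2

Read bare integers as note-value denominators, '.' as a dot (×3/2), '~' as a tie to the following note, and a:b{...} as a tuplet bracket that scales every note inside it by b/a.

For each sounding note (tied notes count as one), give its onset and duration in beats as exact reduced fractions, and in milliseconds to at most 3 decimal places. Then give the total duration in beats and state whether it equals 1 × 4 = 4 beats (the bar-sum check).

1) 0.0ms=0b +634.921ms=2b
2) 634.921ms=2b +634.921ms=2b
Σ=4b of 4 (189bpm 4/4) — PASS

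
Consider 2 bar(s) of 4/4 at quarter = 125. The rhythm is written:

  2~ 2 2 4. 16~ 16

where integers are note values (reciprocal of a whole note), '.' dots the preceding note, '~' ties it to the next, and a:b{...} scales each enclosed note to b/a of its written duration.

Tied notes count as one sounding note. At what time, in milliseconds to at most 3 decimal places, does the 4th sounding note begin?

1. 0.0ms @ 0 + 1920.0ms (4)
2. 1920.0ms @ 4 + 960.0ms (2)
3. 2880.0ms @ 6 + 720.0ms (3/2)
4. 3600.0ms @ 15/2 + 240.0ms (1/2)

note 4 onset = 15/2b = 3600.0ms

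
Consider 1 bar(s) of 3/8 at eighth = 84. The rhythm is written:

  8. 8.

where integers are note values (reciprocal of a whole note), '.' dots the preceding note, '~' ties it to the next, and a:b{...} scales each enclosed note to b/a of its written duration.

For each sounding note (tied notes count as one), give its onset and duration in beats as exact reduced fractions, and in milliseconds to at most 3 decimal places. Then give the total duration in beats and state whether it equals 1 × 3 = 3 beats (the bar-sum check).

1) 0.0ms=0b +1071.429ms=3/2b
2) 1071.429ms=3/2b +1071.429ms=3/2b
Σ=3b of 3 (84bpm 3/8) — PASS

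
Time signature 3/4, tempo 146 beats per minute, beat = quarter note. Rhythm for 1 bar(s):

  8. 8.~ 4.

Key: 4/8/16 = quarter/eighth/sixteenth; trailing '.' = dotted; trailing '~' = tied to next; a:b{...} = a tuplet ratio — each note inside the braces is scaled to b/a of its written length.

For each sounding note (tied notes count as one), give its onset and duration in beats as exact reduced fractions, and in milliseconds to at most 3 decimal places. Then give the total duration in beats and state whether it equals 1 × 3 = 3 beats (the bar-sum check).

1) 0.0ms=0b +308.219ms=3/4b
2) 308.219ms=3/4b +924.658ms=9/4b
Σ=3b of 3 (146bpm 3/4) — PASS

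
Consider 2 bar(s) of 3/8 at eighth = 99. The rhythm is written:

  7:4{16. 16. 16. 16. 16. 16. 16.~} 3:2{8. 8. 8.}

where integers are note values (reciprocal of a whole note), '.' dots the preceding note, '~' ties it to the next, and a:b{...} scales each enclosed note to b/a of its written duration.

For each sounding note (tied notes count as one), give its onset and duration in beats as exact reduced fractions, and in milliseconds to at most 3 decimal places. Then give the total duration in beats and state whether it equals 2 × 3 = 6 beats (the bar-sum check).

1) 0.0ms=0b +259.74ms=3/7b
2) 259.74ms=3/7b +259.74ms=3/7b
3) 519.481ms=6/7b +259.74ms=3/7b
4) 779.221ms=9/7b +259.74ms=3/7b
5) 1038.961ms=12/7b +259.74ms=3/7b
6) 1298.701ms=15/7b +259.74ms=3/7b
7) 1558.442ms=18/7b +865.801ms=10/7b
8) 2424.242ms=4b +606.061ms=1b
9) 3030.303ms=5b +606.061ms=1b
Σ=6b of 6 (99bpm 3/8) — PASS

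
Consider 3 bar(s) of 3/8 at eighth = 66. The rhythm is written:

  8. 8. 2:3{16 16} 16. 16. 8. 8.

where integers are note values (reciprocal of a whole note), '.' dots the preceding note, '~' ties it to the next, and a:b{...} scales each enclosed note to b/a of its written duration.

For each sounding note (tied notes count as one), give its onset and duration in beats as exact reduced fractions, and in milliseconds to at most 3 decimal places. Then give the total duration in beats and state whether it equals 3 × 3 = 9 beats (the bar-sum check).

1) 0.0ms=0b +1363.636ms=3/2b
2) 1363.636ms=3/2b +1363.636ms=3/2b
3) 2727.273ms=3b +681.818ms=3/4b
4) 3409.091ms=15/4b +681.818ms=3/4b
5) 4090.909ms=9/2b +681.818ms=3/4b
6) 4772.727ms=21/4b +681.818ms=3/4b
7) 5454.545ms=6b +1363.636ms=3/2b
8) 6818.182ms=15/2b +1363.636ms=3/2b
Σ=9b of 9 (66bpm 3/8) — PASS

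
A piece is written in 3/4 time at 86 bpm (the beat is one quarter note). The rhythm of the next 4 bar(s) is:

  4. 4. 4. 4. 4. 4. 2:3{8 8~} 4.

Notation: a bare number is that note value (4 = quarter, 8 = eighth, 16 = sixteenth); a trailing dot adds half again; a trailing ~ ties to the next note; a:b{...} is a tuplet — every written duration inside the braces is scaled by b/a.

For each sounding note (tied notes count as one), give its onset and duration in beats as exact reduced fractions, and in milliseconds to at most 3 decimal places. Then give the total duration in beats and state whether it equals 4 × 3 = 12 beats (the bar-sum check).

1) 0.0ms=0b +1046.512ms=3/2b
2) 1046.512ms=3/2b +1046.512ms=3/2b
3) 2093.023ms=3b +1046.512ms=3/2b
4) 3139.535ms=9/2b +1046.512ms=3/2b
5) 4186.047ms=6b +1046.512ms=3/2b
6) 5232.558ms=15/2b +1046.512ms=3/2b
7) 6279.07ms=9b +523.256ms=3/4b
8) 6802.326ms=39/4b +1569.767ms=9/4b
Σ=12b of 12 (86bpm 3/4) — PASS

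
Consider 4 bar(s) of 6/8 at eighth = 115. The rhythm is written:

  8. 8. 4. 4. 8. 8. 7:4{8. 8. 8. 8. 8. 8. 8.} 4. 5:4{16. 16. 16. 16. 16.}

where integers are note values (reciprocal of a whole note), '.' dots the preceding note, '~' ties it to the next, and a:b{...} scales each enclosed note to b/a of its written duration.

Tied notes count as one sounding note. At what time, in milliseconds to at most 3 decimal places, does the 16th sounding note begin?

note 16 onset = 108/5b = 11269.565ms

1. 0.0ms @ 0 + 782.609ms (3/2)
2. 782.609ms @ 3/2 + 782.609ms (3/2)
3. 1565.217ms @ 3 + 1565.217ms (3)
4. 3130.435ms @ 6 + 1565.217ms (3)
5. 4695.652ms @ 9 + 782.609ms (3/2)
6. 5478.261ms @ 21/2 + 782.609ms (3/2)
7. 6260.87ms @ 12 + 447.205ms (6/7)
8. 6708.075ms @ 90/7 + 447.205ms (6/7)
9. 7155.28ms @ 96/7 + 447.205ms (6/7)
10. 7602.484ms @ 102/7 + 447.205ms (6/7)
11. 8049.689ms @ 108/7 + 447.205ms (6/7)
12. 8496.894ms @ 114/7 + 447.205ms (6/7)
13. 8944.099ms @ 120/7 + 447.205ms (6/7)
14. 9391.304ms @ 18 + 1565.217ms (3)
15. 10956.522ms @ 21 + 313.043ms (3/5)
16. 11269.565ms @ 108/5 + 313.043ms (3/5)
17. 11582.609ms @ 111/5 + 313.043ms (3/5)
18. 11895.652ms @ 114/5 + 313.043ms (3/5)
19. 12208.696ms @ 117/5 + 313.043ms (3/5)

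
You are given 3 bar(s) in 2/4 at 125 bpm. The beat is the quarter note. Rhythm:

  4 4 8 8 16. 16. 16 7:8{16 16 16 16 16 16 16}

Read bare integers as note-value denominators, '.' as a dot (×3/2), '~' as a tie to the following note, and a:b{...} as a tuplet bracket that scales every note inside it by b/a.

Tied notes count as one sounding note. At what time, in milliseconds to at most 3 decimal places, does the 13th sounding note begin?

1. 0.0ms @ 0 + 480.0ms (1)
2. 480.0ms @ 1 + 480.0ms (1)
3. 960.0ms @ 2 + 240.0ms (1/2)
4. 1200.0ms @ 5/2 + 240.0ms (1/2)
5. 1440.0ms @ 3 + 180.0ms (3/8)
6. 1620.0ms @ 27/8 + 180.0ms (3/8)
7. 1800.0ms @ 15/4 + 120.0ms (1/4)
8. 1920.0ms @ 4 + 137.143ms (2/7)
9. 2057.143ms @ 30/7 + 137.143ms (2/7)
10. 2194.286ms @ 32/7 + 137.143ms (2/7)
11. 2331.429ms @ 34/7 + 137.143ms (2/7)
12. 2468.571ms @ 36/7 + 137.143ms (2/7)
13. 2605.714ms @ 38/7 + 137.143ms (2/7)
14. 2742.857ms @ 40/7 + 137.143ms (2/7)

note 13 onset = 38/7b = 2605.714ms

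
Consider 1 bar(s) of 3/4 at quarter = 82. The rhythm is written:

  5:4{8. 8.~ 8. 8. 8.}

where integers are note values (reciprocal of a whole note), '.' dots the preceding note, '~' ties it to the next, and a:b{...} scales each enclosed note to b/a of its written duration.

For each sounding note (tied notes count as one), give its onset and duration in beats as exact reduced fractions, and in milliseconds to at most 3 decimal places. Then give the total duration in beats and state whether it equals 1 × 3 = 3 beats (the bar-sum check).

1) 0.0ms=0b +439.024ms=3/5b
2) 439.024ms=3/5b +878.049ms=6/5b
3) 1317.073ms=9/5b +439.024ms=3/5b
4) 1756.098ms=12/5b +439.024ms=3/5b
Σ=3b of 3 (82bpm 3/4) — PASS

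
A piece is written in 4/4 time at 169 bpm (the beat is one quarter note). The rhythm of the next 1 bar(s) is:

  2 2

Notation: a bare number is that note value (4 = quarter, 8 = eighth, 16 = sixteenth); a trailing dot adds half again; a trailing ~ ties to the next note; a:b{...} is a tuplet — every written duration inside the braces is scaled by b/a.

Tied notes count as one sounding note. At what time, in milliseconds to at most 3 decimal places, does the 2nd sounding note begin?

1. 0.0ms @ 0 + 710.059ms (2)
2. 710.059ms @ 2 + 710.059ms (2)

note 2 onset = 2b = 710.059ms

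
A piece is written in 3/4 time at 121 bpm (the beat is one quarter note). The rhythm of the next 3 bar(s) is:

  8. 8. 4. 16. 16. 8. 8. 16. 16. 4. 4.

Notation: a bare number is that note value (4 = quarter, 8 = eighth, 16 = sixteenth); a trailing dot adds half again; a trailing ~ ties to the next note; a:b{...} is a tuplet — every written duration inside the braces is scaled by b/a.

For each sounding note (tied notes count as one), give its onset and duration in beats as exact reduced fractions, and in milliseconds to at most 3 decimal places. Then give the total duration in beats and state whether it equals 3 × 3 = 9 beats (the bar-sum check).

1) 0.0ms=0b +371.901ms=3/4b
2) 371.901ms=3/4b +371.901ms=3/4b
3) 743.802ms=3/2b +743.802ms=3/2b
4) 1487.603ms=3b +185.95ms=3/8b
5) 1673.554ms=27/8b +185.95ms=3/8b
6) 1859.504ms=15/4b +371.901ms=3/4b
7) 2231.405ms=9/2b +371.901ms=3/4b
8) 2603.306ms=21/4b +185.95ms=3/8b
9) 2789.256ms=45/8b +185.95ms=3/8b
10) 2975.207ms=6b +743.802ms=3/2b
11) 3719.008ms=15/2b +743.802ms=3/2b
Σ=9b of 9 (121bpm 3/4) — PASS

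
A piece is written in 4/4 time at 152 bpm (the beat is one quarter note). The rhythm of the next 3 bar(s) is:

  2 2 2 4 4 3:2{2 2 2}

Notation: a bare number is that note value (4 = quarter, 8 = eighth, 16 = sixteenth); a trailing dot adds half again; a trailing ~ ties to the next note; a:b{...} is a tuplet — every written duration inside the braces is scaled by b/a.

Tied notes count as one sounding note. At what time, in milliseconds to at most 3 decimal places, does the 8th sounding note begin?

note 8 onset = 32/3b = 4210.526ms

1. 0.0ms @ 0 + 789.474ms (2)
2. 789.474ms @ 2 + 789.474ms (2)
3. 1578.947ms @ 4 + 789.474ms (2)
4. 2368.421ms @ 6 + 394.737ms (1)
5. 2763.158ms @ 7 + 394.737ms (1)
6. 3157.895ms @ 8 + 526.316ms (4/3)
7. 3684.211ms @ 28/3 + 526.316ms (4/3)
8. 4210.526ms @ 32/3 + 526.316ms (4/3)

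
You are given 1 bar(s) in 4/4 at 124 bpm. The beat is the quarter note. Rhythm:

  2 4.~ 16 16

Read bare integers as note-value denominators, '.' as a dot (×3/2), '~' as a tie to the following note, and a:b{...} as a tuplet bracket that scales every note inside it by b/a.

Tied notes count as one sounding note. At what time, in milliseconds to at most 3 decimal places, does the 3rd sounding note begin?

1. 0.0ms @ 0 + 967.742ms (2)
2. 967.742ms @ 2 + 846.774ms (7/4)
3. 1814.516ms @ 15/4 + 120.968ms (1/4)

note 3 onset = 15/4b = 1814.516ms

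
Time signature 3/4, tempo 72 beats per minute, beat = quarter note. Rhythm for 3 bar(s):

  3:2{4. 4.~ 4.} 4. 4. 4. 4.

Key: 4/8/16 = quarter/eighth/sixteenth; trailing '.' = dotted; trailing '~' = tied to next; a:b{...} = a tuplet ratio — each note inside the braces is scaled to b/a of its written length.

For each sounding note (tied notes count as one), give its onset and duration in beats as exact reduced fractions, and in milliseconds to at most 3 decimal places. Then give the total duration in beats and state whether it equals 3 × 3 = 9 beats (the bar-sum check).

1) 0.0ms=0b +833.333ms=1b
2) 833.333ms=1b +1666.667ms=2b
3) 2500.0ms=3b +1250.0ms=3/2b
4) 3750.0ms=9/2b +1250.0ms=3/2b
5) 5000.0ms=6b +1250.0ms=3/2b
6) 6250.0ms=15/2b +1250.0ms=3/2b
Σ=9b of 9 (72bpm 3/4) — PASS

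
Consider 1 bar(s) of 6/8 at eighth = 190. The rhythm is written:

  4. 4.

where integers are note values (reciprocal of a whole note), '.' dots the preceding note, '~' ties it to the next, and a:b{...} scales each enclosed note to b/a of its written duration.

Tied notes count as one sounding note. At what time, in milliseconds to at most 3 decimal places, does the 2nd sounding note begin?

note 2 onset = 3b = 947.368ms

1. 0.0ms @ 0 + 947.368ms (3)
2. 947.368ms @ 3 + 947.368ms (3)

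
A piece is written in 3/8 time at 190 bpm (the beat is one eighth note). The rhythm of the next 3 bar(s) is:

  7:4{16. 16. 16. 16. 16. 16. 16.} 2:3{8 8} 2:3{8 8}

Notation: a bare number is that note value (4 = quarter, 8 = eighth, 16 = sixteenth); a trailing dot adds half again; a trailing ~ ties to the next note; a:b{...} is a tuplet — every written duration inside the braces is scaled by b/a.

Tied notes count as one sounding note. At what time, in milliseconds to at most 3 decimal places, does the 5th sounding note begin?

1. 0.0ms @ 0 + 135.338ms (3/7)
2. 135.338ms @ 3/7 + 135.338ms (3/7)
3. 270.677ms @ 6/7 + 135.338ms (3/7)
4. 406.015ms @ 9/7 + 135.338ms (3/7)
5. 541.353ms @ 12/7 + 135.338ms (3/7)
6. 676.692ms @ 15/7 + 135.338ms (3/7)
7. 812.03ms @ 18/7 + 135.338ms (3/7)
8. 947.368ms @ 3 + 473.684ms (3/2)
9. 1421.053ms @ 9/2 + 473.684ms (3/2)
10. 1894.737ms @ 6 + 473.684ms (3/2)
11. 2368.421ms @ 15/2 + 473.684ms (3/2)

note 5 onset = 12/7b = 541.353ms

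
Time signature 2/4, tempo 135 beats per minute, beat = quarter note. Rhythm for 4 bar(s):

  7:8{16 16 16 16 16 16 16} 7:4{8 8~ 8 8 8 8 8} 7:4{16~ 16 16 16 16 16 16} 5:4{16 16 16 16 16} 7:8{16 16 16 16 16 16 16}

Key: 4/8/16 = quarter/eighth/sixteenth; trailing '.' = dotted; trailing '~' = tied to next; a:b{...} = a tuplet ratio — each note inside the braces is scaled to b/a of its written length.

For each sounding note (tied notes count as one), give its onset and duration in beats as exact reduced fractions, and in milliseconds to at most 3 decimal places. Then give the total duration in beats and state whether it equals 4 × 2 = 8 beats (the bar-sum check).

1) 0.0ms=0b +126.984ms=2/7b
2) 126.984ms=2/7b +126.984ms=2/7b
3) 253.968ms=4/7b +126.984ms=2/7b
4) 380.952ms=6/7b +126.984ms=2/7b
5) 507.937ms=8/7b +126.984ms=2/7b
6) 634.921ms=10/7b +126.984ms=2/7b
7) 761.905ms=12/7b +126.984ms=2/7b
8) 888.889ms=2b +126.984ms=2/7b
9) 1015.873ms=16/7b +253.968ms=4/7b
10) 1269.841ms=20/7b +126.984ms=2/7b
11) 1396.825ms=22/7b +126.984ms=2/7b
12) 1523.81ms=24/7b +126.984ms=2/7b
13) 1650.794ms=26/7b +126.984ms=2/7b
14) 1777.778ms=4b +126.984ms=2/7b
15) 1904.762ms=30/7b +63.492ms=1/7b
16) 1968.254ms=31/7b +63.492ms=1/7b
17) 2031.746ms=32/7b +63.492ms=1/7b
18) 2095.238ms=33/7b +63.492ms=1/7b
19) 2158.73ms=34/7b +63.492ms=1/7b
20) 2222.222ms=5b +88.889ms=1/5b
21) 2311.111ms=26/5b +88.889ms=1/5b
22) 2400.0ms=27/5b +88.889ms=1/5b
23) 2488.889ms=28/5b +88.889ms=1/5b
24) 2577.778ms=29/5b +88.889ms=1/5b
25) 2666.667ms=6b +126.984ms=2/7b
26) 2793.651ms=44/7b +126.984ms=2/7b
27) 2920.635ms=46/7b +126.984ms=2/7b
28) 3047.619ms=48/7b +126.984ms=2/7b
29) 3174.603ms=50/7b +126.984ms=2/7b
30) 3301.587ms=52/7b +126.984ms=2/7b
31) 3428.571ms=54/7b +126.984ms=2/7b
Σ=8b of 8 (135bpm 2/4) — PASS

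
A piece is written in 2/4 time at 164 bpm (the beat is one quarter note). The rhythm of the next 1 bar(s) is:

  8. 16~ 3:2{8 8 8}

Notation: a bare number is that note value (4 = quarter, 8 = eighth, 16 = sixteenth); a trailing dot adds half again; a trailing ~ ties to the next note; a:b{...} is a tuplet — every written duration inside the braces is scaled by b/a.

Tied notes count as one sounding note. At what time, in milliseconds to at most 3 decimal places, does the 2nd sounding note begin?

1. 0.0ms @ 0 + 274.39ms (3/4)
2. 274.39ms @ 3/4 + 213.415ms (7/12)
3. 487.805ms @ 4/3 + 121.951ms (1/3)
4. 609.756ms @ 5/3 + 121.951ms (1/3)

note 2 onset = 3/4b = 274.39ms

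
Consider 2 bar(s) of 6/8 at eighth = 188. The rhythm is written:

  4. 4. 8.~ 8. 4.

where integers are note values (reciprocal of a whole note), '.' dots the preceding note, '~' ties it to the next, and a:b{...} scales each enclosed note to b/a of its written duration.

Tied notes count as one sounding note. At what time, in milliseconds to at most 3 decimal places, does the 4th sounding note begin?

note 4 onset = 9b = 2872.34ms

1. 0.0ms @ 0 + 957.447ms (3)
2. 957.447ms @ 3 + 957.447ms (3)
3. 1914.894ms @ 6 + 957.447ms (3)
4. 2872.34ms @ 9 + 957.447ms (3)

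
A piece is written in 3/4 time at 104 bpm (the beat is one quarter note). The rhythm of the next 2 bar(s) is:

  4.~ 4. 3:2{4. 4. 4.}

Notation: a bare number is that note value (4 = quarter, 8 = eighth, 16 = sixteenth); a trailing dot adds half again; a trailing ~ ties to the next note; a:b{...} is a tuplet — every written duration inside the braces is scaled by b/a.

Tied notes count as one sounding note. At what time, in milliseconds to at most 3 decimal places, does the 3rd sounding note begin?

note 3 onset = 4b = 2307.692ms

1. 0.0ms @ 0 + 1730.769ms (3)
2. 1730.769ms @ 3 + 576.923ms (1)
3. 2307.692ms @ 4 + 576.923ms (1)
4. 2884.615ms @ 5 + 576.923ms (1)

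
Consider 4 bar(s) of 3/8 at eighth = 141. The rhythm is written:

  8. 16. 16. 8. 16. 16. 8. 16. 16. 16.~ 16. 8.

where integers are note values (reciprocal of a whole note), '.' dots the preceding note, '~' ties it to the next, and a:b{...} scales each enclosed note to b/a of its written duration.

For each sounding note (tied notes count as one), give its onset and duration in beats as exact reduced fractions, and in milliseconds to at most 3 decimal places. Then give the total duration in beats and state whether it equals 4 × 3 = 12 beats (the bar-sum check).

1) 0.0ms=0b +638.298ms=3/2b
2) 638.298ms=3/2b +319.149ms=3/4b
3) 957.447ms=9/4b +319.149ms=3/4b
4) 1276.596ms=3b +638.298ms=3/2b
5) 1914.894ms=9/2b +319.149ms=3/4b
6) 2234.043ms=21/4b +319.149ms=3/4b
7) 2553.191ms=6b +638.298ms=3/2b
8) 3191.489ms=15/2b +319.149ms=3/4b
9) 3510.638ms=33/4b +319.149ms=3/4b
10) 3829.787ms=9b +638.298ms=3/2b
11) 4468.085ms=21/2b +638.298ms=3/2b
Σ=12b of 12 (141bpm 3/8) — PASS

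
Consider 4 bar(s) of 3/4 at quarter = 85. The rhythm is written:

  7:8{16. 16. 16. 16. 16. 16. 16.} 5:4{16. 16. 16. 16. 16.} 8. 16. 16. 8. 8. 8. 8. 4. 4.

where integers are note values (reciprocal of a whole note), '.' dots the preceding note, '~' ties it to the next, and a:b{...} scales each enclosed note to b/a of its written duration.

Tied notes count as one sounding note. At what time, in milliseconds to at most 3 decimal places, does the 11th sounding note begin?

note 11 onset = 39/10b = 2752.941ms

1. 0.0ms @ 0 + 302.521ms (3/7)
2. 302.521ms @ 3/7 + 302.521ms (3/7)
3. 605.042ms @ 6/7 + 302.521ms (3/7)
4. 907.563ms @ 9/7 + 302.521ms (3/7)
5. 1210.084ms @ 12/7 + 302.521ms (3/7)
6. 1512.605ms @ 15/7 + 302.521ms (3/7)
7. 1815.126ms @ 18/7 + 302.521ms (3/7)
8. 2117.647ms @ 3 + 211.765ms (3/10)
9. 2329.412ms @ 33/10 + 211.765ms (3/10)
10. 2541.176ms @ 18/5 + 211.765ms (3/10)
11. 2752.941ms @ 39/10 + 211.765ms (3/10)
12. 2964.706ms @ 21/5 + 211.765ms (3/10)
13. 3176.471ms @ 9/2 + 529.412ms (3/4)
14. 3705.882ms @ 21/4 + 264.706ms (3/8)
15. 3970.588ms @ 45/8 + 264.706ms (3/8)
16. 4235.294ms @ 6 + 529.412ms (3/4)
17. 4764.706ms @ 27/4 + 529.412ms (3/4)
18. 5294.118ms @ 15/2 + 529.412ms (3/4)
19. 5823.529ms @ 33/4 + 529.412ms (3/4)
20. 6352.941ms @ 9 + 1058.824ms (3/2)
21. 7411.765ms @ 21/2 + 1058.824ms (3/2)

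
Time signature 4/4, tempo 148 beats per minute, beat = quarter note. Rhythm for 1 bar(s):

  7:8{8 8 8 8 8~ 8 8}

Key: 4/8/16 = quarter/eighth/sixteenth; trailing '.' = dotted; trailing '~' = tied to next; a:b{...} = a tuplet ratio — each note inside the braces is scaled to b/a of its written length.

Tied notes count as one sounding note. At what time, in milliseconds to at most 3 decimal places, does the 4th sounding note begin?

1. 0.0ms @ 0 + 231.66ms (4/7)
2. 231.66ms @ 4/7 + 231.66ms (4/7)
3. 463.32ms @ 8/7 + 231.66ms (4/7)
4. 694.981ms @ 12/7 + 231.66ms (4/7)
5. 926.641ms @ 16/7 + 463.32ms (8/7)
6. 1389.961ms @ 24/7 + 231.66ms (4/7)

note 4 onset = 12/7b = 694.981ms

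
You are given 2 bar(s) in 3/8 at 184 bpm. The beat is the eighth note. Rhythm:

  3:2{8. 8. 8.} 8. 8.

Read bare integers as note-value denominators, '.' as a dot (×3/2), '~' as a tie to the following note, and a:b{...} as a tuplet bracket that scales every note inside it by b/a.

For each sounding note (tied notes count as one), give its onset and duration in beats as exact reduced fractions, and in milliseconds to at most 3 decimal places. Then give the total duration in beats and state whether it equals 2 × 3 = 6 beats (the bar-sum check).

1) 0.0ms=0b +326.087ms=1b
2) 326.087ms=1b +326.087ms=1b
3) 652.174ms=2b +326.087ms=1b
4) 978.261ms=3b +489.13ms=3/2b
5) 1467.391ms=9/2b +489.13ms=3/2b
Σ=6b of 6 (184bpm 3/8) — PASS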